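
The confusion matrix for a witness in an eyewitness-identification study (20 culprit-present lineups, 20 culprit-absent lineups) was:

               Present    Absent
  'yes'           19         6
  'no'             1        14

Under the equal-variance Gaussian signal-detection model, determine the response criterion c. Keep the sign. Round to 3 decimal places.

c = -0.560

H = 19/20 = 0.9500
FA = 6/20 = 0.3000
Φ⁻¹(H) = Φ⁻¹(0.9500) = 1.6449
Φ⁻¹(FA) = Φ⁻¹(0.3000) = -0.5244
c = −½·[z(H) + z(FA)] = −0.5 × (1.6449 + (-0.5244)) = -0.56025
c < 0: the witness has a liberal response bias.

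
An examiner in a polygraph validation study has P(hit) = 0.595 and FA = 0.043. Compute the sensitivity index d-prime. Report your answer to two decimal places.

Φ⁻¹(0.595) = 0.2404, Φ⁻¹(0.043) = -1.7169
d' = z(H) − z(FA) = 0.2404 − (-1.7169) = 1.9573

d-prime = 1.96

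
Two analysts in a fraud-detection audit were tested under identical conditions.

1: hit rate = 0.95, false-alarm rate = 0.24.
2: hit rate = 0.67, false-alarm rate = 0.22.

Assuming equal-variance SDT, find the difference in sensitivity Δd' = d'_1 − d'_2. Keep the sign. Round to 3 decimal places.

Δd' = 1.139

1: z(0.95) = 1.6449, z(0.24) = -0.7063, d' = 2.3512
2: z(0.67) = 0.4399, z(0.22) = -0.7722, d' = 1.2121
Δd' = d'_1 − d'_2 = 2.3512 − 1.2121 = 1.1391
1 has the higher sensitivity.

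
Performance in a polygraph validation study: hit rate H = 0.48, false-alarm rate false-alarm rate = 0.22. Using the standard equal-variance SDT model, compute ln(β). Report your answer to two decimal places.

ln β = 0.30

z(H) = -0.050
z(FA) = -0.772
ln β = −½·[z(H)² − z(FA)²] = −0.5 × (0.003 − 0.596) = 0.2965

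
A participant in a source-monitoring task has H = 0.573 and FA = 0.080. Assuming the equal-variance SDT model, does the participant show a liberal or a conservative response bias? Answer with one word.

conservative

z(H) = 0.184, z(FA) = -1.405
c = −½·(z(H) + z(FA)) = 0.6105
c > 0 → conservative criterion (biased toward responding “no”).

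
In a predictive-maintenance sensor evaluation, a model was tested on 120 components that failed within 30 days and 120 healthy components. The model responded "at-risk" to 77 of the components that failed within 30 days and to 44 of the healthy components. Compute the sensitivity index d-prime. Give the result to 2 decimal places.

H = 77/120 = 0.6417
FA = 44/120 = 0.3667
z(H) = 0.363
z(FA) = -0.341
d' = z(H) − z(FA) = 0.363 − (-0.341) = 0.704

d-prime = 0.70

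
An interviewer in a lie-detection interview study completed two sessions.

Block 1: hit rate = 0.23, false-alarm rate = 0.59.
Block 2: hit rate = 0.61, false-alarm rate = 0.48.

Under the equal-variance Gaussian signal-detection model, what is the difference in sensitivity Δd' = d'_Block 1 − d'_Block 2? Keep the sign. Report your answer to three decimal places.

Block 1: z(0.23) = -0.7388, z(0.59) = 0.2275, d' = -0.9663
Block 2: z(0.61) = 0.2793, z(0.48) = -0.0502, d' = 0.3295
Δd' = d'_Block 1 − d'_Block 2 = -0.9663 − 0.3295 = -1.2958
Block 2 has the higher sensitivity.

Δd' = -1.296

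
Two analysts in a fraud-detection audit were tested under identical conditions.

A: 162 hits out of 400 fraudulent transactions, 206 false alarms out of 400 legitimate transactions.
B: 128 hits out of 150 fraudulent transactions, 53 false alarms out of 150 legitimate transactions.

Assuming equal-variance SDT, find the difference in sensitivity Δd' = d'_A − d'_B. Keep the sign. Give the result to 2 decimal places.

Δd' = -1.71

A: z(0.4050) = -0.240, z(0.5150) = 0.038, d' = -0.278
B: z(0.8533) = 1.051, z(0.3533) = -0.376, d' = 1.427
Δd' = d'_A − d'_B = -0.278 − 1.427 = -1.705
B has the higher sensitivity.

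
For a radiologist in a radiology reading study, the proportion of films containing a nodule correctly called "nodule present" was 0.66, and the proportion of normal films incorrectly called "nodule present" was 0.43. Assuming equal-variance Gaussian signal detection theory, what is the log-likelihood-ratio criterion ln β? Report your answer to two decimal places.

ln β = -0.07

z(H) = z(0.66) = 0.412
z(FA) = z(0.43) = -0.176
ln β = −½·[z(H)² − z(FA)²] = −0.5 × (0.170 − 0.031) = -0.0695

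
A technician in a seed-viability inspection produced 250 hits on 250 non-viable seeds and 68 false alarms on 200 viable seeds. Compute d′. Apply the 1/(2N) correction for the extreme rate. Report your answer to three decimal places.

The hit rate is 250/250 = 1, so apply the 1/(2N) correction: H → 1 − 1/(2·250) = 0.99800.
z(H) = z(0.99800) = 2.8782
z(FA) = z(0.34000) = -0.4125
d' = 2.8782 − (-0.4125) = 3.2907

d′ = 3.291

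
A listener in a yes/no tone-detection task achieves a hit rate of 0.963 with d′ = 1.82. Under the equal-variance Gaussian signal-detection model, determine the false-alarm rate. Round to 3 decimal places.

false-alarm rate = 0.487

z(hit rate) = z(0.963) = 1.7866
z(FA) = z(H) − d' = 1.7866 − 1.82 = -0.0334
false-alarm rate = Φ(-0.0334) = 0.4867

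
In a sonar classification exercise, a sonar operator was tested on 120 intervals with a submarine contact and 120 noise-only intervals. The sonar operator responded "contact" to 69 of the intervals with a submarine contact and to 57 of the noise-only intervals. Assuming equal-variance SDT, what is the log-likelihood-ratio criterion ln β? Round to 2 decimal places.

ln β = -0.02

H = 69/120 = 0.5750
FA = 57/120 = 0.4750
z(0.5750) = 0.189, z(0.4750) = -0.063
ln β = −½·[z(H)² − z(FA)²] = −0.5 × (0.036 − 0.004) = -0.016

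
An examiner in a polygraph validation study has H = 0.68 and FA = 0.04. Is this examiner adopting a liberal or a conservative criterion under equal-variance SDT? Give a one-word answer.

conservative

z(H) = 0.468, z(FA) = -1.751
c = −½·(z(H) + z(FA)) = 0.6415
c > 0 → conservative criterion (biased toward responding “no”).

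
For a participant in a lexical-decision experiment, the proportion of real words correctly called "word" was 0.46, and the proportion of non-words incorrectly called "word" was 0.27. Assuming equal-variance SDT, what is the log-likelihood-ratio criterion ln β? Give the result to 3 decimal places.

ln β = 0.183

z(H) = -0.1004
z(FA) = -0.6128
ln β = −½·[z(H)² − z(FA)²] = −0.5 × (0.0101 − 0.3755) = 0.1827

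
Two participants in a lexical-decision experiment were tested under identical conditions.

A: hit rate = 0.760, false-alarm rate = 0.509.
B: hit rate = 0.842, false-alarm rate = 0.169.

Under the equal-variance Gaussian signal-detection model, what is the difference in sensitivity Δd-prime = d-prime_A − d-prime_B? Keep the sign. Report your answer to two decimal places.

Δd-prime = -1.28

A: z(0.760) = 0.706, z(0.509) = 0.023, d' = 0.683
B: z(0.842) = 1.003, z(0.169) = -0.958, d' = 1.961
Δd' = d'_A − d'_B = 0.683 − 1.961 = -1.278
B has the higher sensitivity.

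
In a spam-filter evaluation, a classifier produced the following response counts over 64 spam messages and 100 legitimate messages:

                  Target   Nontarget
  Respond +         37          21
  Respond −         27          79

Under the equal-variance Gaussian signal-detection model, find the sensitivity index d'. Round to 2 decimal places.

H = 37/64 = 0.5781
FA = 21/100 = 0.2100
z(H) = 0.1970
z(FA) = -0.8064
d' = z(H) − z(FA) = 0.1970 − (-0.8064) = 1.0034

d' = 1.00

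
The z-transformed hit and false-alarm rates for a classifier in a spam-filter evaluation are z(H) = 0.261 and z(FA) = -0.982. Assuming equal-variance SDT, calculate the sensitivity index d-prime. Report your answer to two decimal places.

d' = z(H) − z(FA) = 0.261 − (-0.982) = 1.243

d-prime = 1.24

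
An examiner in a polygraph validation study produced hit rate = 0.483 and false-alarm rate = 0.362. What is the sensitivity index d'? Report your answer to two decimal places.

z(0.483) = -0.0426, z(0.362) = -0.3531
d' = z(H) − z(FA) = -0.0426 − (-0.3531) = 0.3105

d' = 0.31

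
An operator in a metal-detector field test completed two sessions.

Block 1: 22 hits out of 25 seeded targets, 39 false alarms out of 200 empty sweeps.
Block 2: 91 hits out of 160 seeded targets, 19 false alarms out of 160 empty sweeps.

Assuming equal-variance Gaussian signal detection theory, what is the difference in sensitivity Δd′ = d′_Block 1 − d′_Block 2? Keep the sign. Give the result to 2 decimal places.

Δd′ = 0.68

Block 1: z(0.8800) = 1.175, z(0.1950) = -0.860, d' = 2.035
Block 2: z(0.5687) = 0.173, z(0.1187) = -1.182, d' = 1.355
Δd' = d'_Block 1 − d'_Block 2 = 2.035 − 1.355 = 0.680
Block 1 has the higher sensitivity.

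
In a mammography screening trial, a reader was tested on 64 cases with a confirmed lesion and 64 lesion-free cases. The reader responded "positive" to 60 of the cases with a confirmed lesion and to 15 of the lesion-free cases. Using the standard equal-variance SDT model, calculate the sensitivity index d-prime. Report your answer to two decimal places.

H = 60/64 = 0.9375
FA = 15/64 = 0.2344
Φ⁻¹(H) = Φ⁻¹(0.9375) = 1.5341
Φ⁻¹(FA) = Φ⁻¹(0.2344) = -0.7244
d' = z(H) − z(FA) = 1.5341 − (-0.7244) = 2.2585

d-prime = 2.26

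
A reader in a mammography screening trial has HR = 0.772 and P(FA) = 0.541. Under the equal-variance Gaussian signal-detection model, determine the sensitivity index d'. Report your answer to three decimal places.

d' = 0.642

z(0.772) = 0.7454, z(0.541) = 0.1030
d' = z(H) − z(FA) = 0.7454 − 0.1030 = 0.6424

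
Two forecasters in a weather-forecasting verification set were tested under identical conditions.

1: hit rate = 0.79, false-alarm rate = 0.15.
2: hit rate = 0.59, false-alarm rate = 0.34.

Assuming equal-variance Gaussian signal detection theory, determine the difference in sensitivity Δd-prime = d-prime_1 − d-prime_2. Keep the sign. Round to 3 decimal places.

1: z(0.79) = 0.8064, z(0.15) = -1.0364, d' = 1.8428
2: z(0.59) = 0.2275, z(0.34) = -0.4125, d' = 0.6400
Δd' = d'_1 − d'_2 = 1.8428 − 0.6400 = 1.2028
1 has the higher sensitivity.

Δd-prime = 1.203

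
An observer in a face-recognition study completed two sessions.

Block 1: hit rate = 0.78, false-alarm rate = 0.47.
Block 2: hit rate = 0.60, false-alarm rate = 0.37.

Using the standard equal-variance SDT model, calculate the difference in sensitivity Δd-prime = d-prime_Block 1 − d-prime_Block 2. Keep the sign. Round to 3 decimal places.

Block 1: z(0.78) = 0.7722, z(0.47) = -0.0753, d' = 0.8475
Block 2: z(0.60) = 0.2533, z(0.37) = -0.3319, d' = 0.5852
Δd' = d'_Block 1 − d'_Block 2 = 0.8475 − 0.5852 = 0.2623
Block 1 has the higher sensitivity.

Δd-prime = 0.262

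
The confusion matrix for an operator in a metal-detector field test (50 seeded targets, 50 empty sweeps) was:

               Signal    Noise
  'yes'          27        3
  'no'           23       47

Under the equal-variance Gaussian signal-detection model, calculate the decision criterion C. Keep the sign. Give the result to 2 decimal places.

H = 27/50 = 0.5400
FA = 3/50 = 0.0600
Φ⁻¹(H) = Φ⁻¹(0.5400) = 0.100
Φ⁻¹(FA) = Φ⁻¹(0.0600) = -1.555
c = −½·[z(H) + z(FA)] = −0.5 × (0.100 + (-1.555)) = 0.7275
c > 0: the operator has a conservative response bias.

C = 0.73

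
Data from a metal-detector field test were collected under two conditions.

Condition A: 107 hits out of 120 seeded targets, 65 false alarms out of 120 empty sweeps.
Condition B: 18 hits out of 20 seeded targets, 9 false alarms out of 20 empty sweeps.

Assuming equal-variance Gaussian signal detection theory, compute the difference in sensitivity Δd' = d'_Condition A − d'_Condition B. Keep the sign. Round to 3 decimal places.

Condition A: z(0.8917) = 1.2356, z(0.5417) = 0.1047, d' = 1.1309
Condition B: z(0.9000) = 1.2816, z(0.4500) = -0.1257, d' = 1.4073
Δd' = d'_Condition A − d'_Condition B = 1.1309 − 1.4073 = -0.2764
Condition B has the higher sensitivity.

Δd' = -0.276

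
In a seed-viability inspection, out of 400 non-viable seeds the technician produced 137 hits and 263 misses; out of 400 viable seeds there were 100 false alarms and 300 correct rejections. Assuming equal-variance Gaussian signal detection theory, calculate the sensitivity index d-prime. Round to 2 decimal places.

H = 137/400 = 0.3425
FA = 100/400 = 0.2500
z(H) = -0.406
z(FA) = -0.674
d' = z(H) − z(FA) = -0.406 − (-0.674) = 0.268

d-prime = 0.27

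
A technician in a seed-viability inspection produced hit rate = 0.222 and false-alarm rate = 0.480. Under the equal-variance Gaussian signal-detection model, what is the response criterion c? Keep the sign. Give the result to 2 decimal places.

c = 0.41

z(0.222) = -0.765, z(0.480) = -0.050
c = −½·[z(H) + z(FA)] = −0.5 × (-0.765 + (-0.050)) = 0.4075
c > 0: the technician has a conservative response bias.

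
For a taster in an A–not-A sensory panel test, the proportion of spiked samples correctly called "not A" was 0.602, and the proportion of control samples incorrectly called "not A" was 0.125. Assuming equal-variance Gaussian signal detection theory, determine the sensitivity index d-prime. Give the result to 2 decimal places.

d-prime = 1.41

Φ⁻¹(0.602) = 0.2585, Φ⁻¹(0.125) = -1.1503
d' = z(H) − z(FA) = 0.2585 − (-1.1503) = 1.4088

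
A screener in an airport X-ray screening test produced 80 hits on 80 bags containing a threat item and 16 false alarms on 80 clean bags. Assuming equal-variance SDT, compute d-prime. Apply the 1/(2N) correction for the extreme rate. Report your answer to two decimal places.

The hit rate is 80/80 = 1, so apply the 1/(2N) correction: H → 1 − 1/(2·80) = 0.99375.
z(H) = z(0.99375) = 2.498
z(FA) = z(0.20000) = -0.842
d' = 2.498 − (-0.842) = 3.340

d-prime = 3.34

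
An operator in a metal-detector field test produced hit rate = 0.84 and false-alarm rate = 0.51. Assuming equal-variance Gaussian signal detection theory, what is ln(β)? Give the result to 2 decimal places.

ln β = -0.49

z(H) = z(0.84) = 0.994
z(FA) = z(0.51) = 0.025
ln β = −½·[z(H)² − z(FA)²] = −0.5 × (0.988 − 0.001) = -0.4935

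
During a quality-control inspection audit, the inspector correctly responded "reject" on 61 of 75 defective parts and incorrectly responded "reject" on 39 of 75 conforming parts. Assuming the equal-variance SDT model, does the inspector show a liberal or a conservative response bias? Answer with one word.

z(H) = 0.890, z(FA) = 0.050
c = −½·(z(H) + z(FA)) = -0.470
c < 0 → liberal criterion (biased toward responding “yes”).

liberal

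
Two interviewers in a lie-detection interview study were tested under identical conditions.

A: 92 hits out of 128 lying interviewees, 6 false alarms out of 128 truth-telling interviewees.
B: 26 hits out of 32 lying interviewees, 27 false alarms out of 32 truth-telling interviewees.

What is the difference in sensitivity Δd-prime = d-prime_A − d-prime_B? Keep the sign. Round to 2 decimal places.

A: z(0.7188) = 0.579, z(0.0469) = -1.676, d' = 2.255
B: z(0.8125) = 0.887, z(0.8438) = 1.010, d' = -0.123
Δd' = d'_A − d'_B = 2.255 − (-0.123) = 2.378
A has the higher sensitivity.

Δd-prime = 2.38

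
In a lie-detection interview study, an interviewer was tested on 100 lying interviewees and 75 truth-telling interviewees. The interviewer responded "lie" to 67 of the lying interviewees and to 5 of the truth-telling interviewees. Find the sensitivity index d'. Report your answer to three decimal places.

d' = 1.941

H = 67/100 = 0.6700
FA = 5/75 = 0.0667
z(H) = 0.4399
z(FA) = -1.5008
d' = z(H) − z(FA) = 0.4399 − (-1.5008) = 1.9407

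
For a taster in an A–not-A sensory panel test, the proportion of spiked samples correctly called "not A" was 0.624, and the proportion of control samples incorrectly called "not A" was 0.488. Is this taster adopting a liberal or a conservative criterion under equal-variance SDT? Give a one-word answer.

liberal

z(H) = 0.316, z(FA) = -0.030
c = −½·(z(H) + z(FA)) = -0.143
c < 0 → liberal criterion (biased toward responding “yes”).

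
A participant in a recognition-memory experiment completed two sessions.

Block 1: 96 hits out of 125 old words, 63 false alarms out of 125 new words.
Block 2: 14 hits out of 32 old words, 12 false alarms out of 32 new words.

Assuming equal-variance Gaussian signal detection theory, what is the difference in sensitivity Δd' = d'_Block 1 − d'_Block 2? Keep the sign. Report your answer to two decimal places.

Δd' = 0.56

Block 1: z(0.7680) = 0.732, z(0.5040) = 0.010, d' = 0.722
Block 2: z(0.4375) = -0.157, z(0.3750) = -0.319, d' = 0.162
Δd' = d'_Block 1 − d'_Block 2 = 0.722 − 0.162 = 0.560
Block 1 has the higher sensitivity.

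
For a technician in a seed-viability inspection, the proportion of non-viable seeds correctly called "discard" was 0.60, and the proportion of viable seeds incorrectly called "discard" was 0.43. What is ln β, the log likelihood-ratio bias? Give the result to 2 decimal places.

Φ⁻¹(0.60) = 0.253, Φ⁻¹(0.43) = -0.176
ln β = −½·[z(H)² − z(FA)²] = −0.5 × (0.064 − 0.031) = -0.0165

ln β = -0.02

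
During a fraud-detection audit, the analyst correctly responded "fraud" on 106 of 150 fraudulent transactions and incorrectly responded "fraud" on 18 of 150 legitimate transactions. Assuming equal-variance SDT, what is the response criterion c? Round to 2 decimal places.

c = 0.32

H = 106/150 = 0.7067
FA = 18/150 = 0.1200
z(H) = z(0.7067) = 0.544
z(FA) = z(0.1200) = -1.175
c = −½·[z(H) + z(FA)] = −0.5 × (0.544 + (-1.175)) = 0.3155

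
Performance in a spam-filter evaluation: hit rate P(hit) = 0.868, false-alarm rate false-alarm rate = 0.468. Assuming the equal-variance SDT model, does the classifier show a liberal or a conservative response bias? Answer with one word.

z(H) = 1.117, z(FA) = -0.080
c = −½·(z(H) + z(FA)) = -0.5185
c < 0 → liberal criterion (biased toward responding “yes”).

liberal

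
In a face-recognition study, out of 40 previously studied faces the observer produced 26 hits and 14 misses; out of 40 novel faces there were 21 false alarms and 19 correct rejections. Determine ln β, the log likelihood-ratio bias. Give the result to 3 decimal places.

H = 26/40 = 0.6500
FA = 21/40 = 0.5250
z(H) = z(0.6500) = 0.3853
z(FA) = z(0.5250) = 0.0627
ln β = −½·[z(H)² − z(FA)²] = −0.5 × (0.1485 − 0.0039) = -0.0723

ln β = -0.072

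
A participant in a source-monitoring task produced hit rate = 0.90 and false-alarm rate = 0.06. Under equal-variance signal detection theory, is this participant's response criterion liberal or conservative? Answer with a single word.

conservative

z(H) = 1.282, z(FA) = -1.555
c = −½·(z(H) + z(FA)) = 0.1365
c > 0 → conservative criterion (biased toward responding “no”).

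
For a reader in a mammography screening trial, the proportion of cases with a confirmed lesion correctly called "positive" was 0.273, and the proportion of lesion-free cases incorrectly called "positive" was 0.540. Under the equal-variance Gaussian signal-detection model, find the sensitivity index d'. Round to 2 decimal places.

Φ⁻¹(H) = -0.6038
Φ⁻¹(FA) = 0.1004
d' = z(H) − z(FA) = -0.6038 − 0.1004 = -0.7042

d' = -0.70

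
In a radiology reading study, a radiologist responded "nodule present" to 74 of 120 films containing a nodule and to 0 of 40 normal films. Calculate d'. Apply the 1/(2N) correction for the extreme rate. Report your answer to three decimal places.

d' = 2.538

The false-alarm rate is 0/40 = 0, so apply the 1/(2N) correction: FA → 1/(2·40) = 0.01250.
z(H) = z(0.61667) = 0.2967
z(FA) = z(0.01250) = -2.2414
d' = 0.2967 − (-2.2414) = 2.5381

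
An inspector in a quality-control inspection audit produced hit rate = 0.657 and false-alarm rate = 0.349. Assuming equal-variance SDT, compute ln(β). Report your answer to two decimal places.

ln β = -0.01

z(H) = z(0.657) = 0.404
z(FA) = z(0.349) = -0.388
ln β = −½·[z(H)² − z(FA)²] = −0.5 × (0.163 − 0.151) = -0.006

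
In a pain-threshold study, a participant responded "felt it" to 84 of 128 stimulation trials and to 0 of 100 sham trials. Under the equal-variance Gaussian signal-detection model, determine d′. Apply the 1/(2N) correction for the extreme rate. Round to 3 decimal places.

d′ = 2.978

The false-alarm rate is 0/100 = 0, so apply the 1/(2N) correction: FA → 1/(2·100) = 0.00500.
z(H) = z(0.65625) = 0.4023
z(FA) = z(0.00500) = -2.5758
d' = 0.4023 − (-2.5758) = 2.9781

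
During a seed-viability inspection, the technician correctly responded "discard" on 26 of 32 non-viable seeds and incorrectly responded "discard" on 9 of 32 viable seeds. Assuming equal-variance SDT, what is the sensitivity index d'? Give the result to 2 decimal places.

d' = 1.47

H = 26/32 = 0.8125
FA = 9/32 = 0.2812
z(H) = z(0.8125) = 0.8871
z(FA) = z(0.2812) = -0.5793
d' = z(H) − z(FA) = 0.8871 − (-0.5793) = 1.4664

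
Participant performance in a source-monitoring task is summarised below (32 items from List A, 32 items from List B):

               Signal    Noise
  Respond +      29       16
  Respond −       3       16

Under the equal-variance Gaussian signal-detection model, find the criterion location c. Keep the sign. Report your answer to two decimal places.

H = 29/32 = 0.9062
FA = 16/32 = 0.5000
z(H) = z(0.9062) = 1.3177
z(FA) = z(0.5000) = 0.0000
c = −½·[z(H) + z(FA)] = −0.5 × (1.3177 + 0.0000) = -0.65885
c < 0: the participant has a liberal response bias.

c = -0.66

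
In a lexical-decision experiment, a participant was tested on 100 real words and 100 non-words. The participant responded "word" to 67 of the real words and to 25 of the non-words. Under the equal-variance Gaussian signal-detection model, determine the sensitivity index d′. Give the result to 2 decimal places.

d′ = 1.11

H = 67/100 = 0.6700
FA = 25/100 = 0.2500
z(H) = z(0.6700) = 0.440
z(FA) = z(0.2500) = -0.674
d' = z(H) − z(FA) = 0.440 − (-0.674) = 1.114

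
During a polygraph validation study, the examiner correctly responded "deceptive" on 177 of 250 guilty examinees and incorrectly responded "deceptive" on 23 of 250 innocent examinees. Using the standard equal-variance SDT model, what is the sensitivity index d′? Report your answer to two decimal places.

d′ = 1.88

H = 177/250 = 0.7080
FA = 23/250 = 0.0920
z(H) = z(0.7080) = 0.548
z(FA) = z(0.0920) = -1.329
d' = z(H) − z(FA) = 0.548 − (-1.329) = 1.877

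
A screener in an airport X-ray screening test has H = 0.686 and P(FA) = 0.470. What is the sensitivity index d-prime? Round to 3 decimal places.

d-prime = 0.560

Φ⁻¹(H) = Φ⁻¹(0.686) = 0.4845
Φ⁻¹(FA) = Φ⁻¹(0.470) = -0.0753
d' = z(H) − z(FA) = 0.4845 − (-0.0753) = 0.5598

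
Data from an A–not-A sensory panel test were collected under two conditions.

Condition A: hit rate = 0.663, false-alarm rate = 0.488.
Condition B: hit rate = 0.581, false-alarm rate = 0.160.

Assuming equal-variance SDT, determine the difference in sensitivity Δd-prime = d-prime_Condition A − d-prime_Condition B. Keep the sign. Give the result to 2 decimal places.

Δd-prime = -0.75

Condition A: z(0.663) = 0.421, z(0.488) = -0.030, d' = 0.451
Condition B: z(0.581) = 0.204, z(0.160) = -0.994, d' = 1.198
Δd' = d'_Condition A − d'_Condition B = 0.451 − 1.198 = -0.747
Condition B has the higher sensitivity.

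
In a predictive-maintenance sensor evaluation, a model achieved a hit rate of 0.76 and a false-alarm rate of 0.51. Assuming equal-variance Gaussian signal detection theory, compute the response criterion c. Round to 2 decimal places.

c = -0.37

z(H) = z(0.76) = 0.7063
z(FA) = z(0.51) = 0.0251
c = −½·[z(H) + z(FA)] = −0.5 × (0.7063 + 0.0251) = -0.3657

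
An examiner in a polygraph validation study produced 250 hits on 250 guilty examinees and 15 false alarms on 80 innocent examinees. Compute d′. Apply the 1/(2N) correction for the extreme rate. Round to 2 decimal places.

The hit rate is 250/250 = 1, so apply the 1/(2N) correction: H → 1 − 1/(2·250) = 0.99800.
z(H) = z(0.99800) = 2.878
z(FA) = z(0.18750) = -0.887
d' = 2.878 − (-0.887) = 3.765

d′ = 3.77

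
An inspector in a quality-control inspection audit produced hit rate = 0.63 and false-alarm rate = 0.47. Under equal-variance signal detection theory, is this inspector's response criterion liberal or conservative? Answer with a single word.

z(H) = 0.332, z(FA) = -0.075
c = −½·(z(H) + z(FA)) = -0.1285
c < 0 → liberal criterion (biased toward responding “yes”).

liberal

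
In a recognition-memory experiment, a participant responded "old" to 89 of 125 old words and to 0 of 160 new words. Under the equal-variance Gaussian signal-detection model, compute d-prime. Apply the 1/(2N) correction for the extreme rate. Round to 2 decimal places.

The false-alarm rate is 0/160 = 0, so apply the 1/(2N) correction: FA → 1/(2·160) = 0.00313.
z(H) = z(0.71200) = 0.559
z(FA) = z(0.00313) = -2.734
d' = 0.559 − (-2.734) = 3.293

d-prime = 3.29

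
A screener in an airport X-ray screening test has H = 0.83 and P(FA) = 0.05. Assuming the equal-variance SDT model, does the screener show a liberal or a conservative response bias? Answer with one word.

z(H) = 0.954, z(FA) = -1.645
c = −½·(z(H) + z(FA)) = 0.3455
c > 0 → conservative criterion (biased toward responding “no”).

conservative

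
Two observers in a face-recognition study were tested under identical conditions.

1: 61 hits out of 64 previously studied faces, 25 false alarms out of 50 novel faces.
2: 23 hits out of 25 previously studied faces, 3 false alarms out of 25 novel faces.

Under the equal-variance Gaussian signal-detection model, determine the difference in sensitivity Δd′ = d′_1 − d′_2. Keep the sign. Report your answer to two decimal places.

Δd′ = -0.90

1: z(0.9531) = 1.676, z(0.5000) = 0.000, d' = 1.676
2: z(0.9200) = 1.405, z(0.1200) = -1.175, d' = 2.580
Δd' = d'_1 − d'_2 = 1.676 − 2.580 = -0.904
2 has the higher sensitivity.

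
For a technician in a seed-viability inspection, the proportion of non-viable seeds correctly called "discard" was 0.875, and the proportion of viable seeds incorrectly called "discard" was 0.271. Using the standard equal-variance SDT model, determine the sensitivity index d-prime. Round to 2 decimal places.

d-prime = 1.76

z(H) = z(0.875) = 1.1503
z(FA) = z(0.271) = -0.6098
d' = z(H) − z(FA) = 1.1503 − (-0.6098) = 1.7601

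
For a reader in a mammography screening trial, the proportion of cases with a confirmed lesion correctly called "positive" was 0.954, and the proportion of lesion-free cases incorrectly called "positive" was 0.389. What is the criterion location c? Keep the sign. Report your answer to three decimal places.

z(0.954) = 1.6849, z(0.389) = -0.2819
c = −½·[z(H) + z(FA)] = −0.5 × (1.6849 + (-0.2819)) = -0.7015

c = -0.702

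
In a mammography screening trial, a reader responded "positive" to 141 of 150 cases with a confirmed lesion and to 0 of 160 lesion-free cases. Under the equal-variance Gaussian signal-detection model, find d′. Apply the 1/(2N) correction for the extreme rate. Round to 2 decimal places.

The false-alarm rate is 0/160 = 0, so apply the 1/(2N) correction: FA → 1/(2·160) = 0.00313.
z(H) = z(0.94000) = 1.555
z(FA) = z(0.00313) = -2.734
d' = 1.555 − (-2.734) = 4.289

d′ = 4.29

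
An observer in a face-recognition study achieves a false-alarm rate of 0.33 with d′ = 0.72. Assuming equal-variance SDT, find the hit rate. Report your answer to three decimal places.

z(false-alarm rate) = z(0.33) = -0.4399
z(H) = z(FA) + d' = -0.4399 + 0.72 = 0.2801
hit rate = Φ(0.2801) = 0.6103

hit rate = 0.610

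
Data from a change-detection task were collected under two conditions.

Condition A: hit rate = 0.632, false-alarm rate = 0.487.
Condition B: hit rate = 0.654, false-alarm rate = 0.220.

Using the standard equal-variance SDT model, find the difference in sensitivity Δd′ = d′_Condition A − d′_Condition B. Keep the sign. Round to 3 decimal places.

Δd′ = -0.799

Condition A: z(0.632) = 0.3372, z(0.487) = -0.0326, d' = 0.3698
Condition B: z(0.654) = 0.3961, z(0.220) = -0.7722, d' = 1.1683
Δd' = d'_Condition A − d'_Condition B = 0.3698 − 1.1683 = -0.7985
Condition B has the higher sensitivity.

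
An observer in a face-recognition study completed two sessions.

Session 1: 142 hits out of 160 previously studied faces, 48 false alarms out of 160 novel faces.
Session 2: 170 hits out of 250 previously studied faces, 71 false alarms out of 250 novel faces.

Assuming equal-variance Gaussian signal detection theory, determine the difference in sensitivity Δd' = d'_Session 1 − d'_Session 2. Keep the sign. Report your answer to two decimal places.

Session 1: z(0.8875) = 1.213, z(0.3000) = -0.524, d' = 1.737
Session 2: z(0.6800) = 0.468, z(0.2840) = -0.571, d' = 1.039
Δd' = d'_Session 1 − d'_Session 2 = 1.737 − 1.039 = 0.698
Session 1 has the higher sensitivity.

Δd' = 0.70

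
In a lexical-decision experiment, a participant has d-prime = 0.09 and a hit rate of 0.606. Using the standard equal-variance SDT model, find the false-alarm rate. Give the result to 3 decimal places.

z(hit rate) = z(0.606) = 0.2689
z(FA) = z(H) − d' = 0.2689 − 0.09 = 0.1789
false-alarm rate = Φ(0.1789) = 0.5710

false-alarm rate = 0.571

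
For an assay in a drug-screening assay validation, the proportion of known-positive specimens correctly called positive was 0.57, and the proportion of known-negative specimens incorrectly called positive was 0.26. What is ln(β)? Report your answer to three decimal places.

ln β = 0.191

Φ⁻¹(H) = Φ⁻¹(0.57) = 0.1764
Φ⁻¹(FA) = Φ⁻¹(0.26) = -0.6433
ln β = −½·[z(H)² − z(FA)²] = −0.5 × (0.0311 − 0.4138) = 0.19135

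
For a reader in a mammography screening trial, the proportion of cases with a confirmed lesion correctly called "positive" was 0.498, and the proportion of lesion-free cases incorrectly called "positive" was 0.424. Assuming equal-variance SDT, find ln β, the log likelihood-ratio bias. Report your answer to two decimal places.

z(H) = z(0.498) = -0.005
z(FA) = z(0.424) = -0.192
ln β = −½·[z(H)² − z(FA)²] = −0.5 × (0.000 − 0.037) = 0.0185

ln β = 0.02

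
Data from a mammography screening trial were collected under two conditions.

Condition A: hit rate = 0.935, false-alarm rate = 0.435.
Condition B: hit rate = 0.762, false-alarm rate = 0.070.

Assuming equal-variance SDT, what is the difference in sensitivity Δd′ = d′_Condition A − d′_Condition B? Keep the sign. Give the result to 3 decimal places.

Δd′ = -0.511

Condition A: z(0.935) = 1.5141, z(0.435) = -0.1637, d' = 1.6778
Condition B: z(0.762) = 0.7128, z(0.070) = -1.4758, d' = 2.1886
Δd' = d'_Condition A − d'_Condition B = 1.6778 − 2.1886 = -0.5108
Condition B has the higher sensitivity.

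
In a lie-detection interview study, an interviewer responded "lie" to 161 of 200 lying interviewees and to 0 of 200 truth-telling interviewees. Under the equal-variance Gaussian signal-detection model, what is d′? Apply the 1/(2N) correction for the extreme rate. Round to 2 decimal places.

The false-alarm rate is 0/200 = 0, so apply the 1/(2N) correction: FA → 1/(2·200) = 0.00250.
z(H) = z(0.80500) = 0.860
z(FA) = z(0.00250) = -2.807
d' = 0.860 − (-2.807) = 3.667

d′ = 3.67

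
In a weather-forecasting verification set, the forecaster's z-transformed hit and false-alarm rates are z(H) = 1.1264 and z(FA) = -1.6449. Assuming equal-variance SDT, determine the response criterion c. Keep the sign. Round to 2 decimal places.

c = −½·[z(H) + z(FA)] = −½·(1.1264 + (-1.6449)) = 0.25925

c = 0.26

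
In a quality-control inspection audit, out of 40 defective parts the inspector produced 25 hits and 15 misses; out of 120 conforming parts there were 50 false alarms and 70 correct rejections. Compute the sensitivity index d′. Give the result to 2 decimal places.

d′ = 0.53

H = 25/40 = 0.6250
FA = 50/120 = 0.4167
z(H) = 0.319
z(FA) = -0.210
d' = z(H) − z(FA) = 0.319 − (-0.210) = 0.529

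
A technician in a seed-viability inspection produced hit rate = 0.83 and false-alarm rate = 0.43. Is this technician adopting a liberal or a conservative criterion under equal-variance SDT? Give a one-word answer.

z(H) = 0.954, z(FA) = -0.176
c = −½·(z(H) + z(FA)) = -0.389
c < 0 → liberal criterion (biased toward responding “yes”).

liberal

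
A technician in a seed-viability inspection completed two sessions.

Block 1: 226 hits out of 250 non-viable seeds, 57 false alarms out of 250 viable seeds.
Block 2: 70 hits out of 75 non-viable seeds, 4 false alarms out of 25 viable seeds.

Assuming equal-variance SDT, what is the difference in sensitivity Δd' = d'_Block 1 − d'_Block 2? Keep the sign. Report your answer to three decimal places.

Block 1: z(0.9040) = 1.3047, z(0.2280) = -0.7454, d' = 2.0501
Block 2: z(0.9333) = 1.5008, z(0.1600) = -0.9945, d' = 2.4953
Δd' = d'_Block 1 − d'_Block 2 = 2.0501 − 2.4953 = -0.4452
Block 2 has the higher sensitivity.

Δd' = -0.445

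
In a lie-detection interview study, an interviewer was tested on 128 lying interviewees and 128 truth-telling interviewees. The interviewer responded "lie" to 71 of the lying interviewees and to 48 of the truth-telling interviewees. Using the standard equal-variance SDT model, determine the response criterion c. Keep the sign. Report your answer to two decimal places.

H = 71/128 = 0.5547
FA = 48/128 = 0.3750
Φ⁻¹(0.5547) = 0.138, Φ⁻¹(0.3750) = -0.319
c = −½·[z(H) + z(FA)] = −0.5 × (0.138 + (-0.319)) = 0.0905

c = 0.09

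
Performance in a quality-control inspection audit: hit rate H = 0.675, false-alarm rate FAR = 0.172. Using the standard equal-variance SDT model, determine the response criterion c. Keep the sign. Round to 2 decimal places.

c = 0.25

Φ⁻¹(H) = 0.4538
Φ⁻¹(FA) = -0.9463
c = −½·[z(H) + z(FA)] = −0.5 × (0.4538 + (-0.9463)) = 0.24625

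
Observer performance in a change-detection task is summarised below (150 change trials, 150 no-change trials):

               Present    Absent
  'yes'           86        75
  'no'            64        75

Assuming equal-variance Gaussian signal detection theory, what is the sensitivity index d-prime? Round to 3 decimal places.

d-prime = 0.185

H = 86/150 = 0.5733
FA = 75/150 = 0.5000
Φ⁻¹(H) = Φ⁻¹(0.5733) = 0.1848
Φ⁻¹(FA) = Φ⁻¹(0.5000) = 0.0000
d' = z(H) − z(FA) = 0.1848 − 0.0000 = 0.1848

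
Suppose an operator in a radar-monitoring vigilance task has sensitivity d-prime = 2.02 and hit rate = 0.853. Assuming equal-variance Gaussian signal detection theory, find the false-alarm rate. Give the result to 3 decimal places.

false-alarm rate = 0.166

z(hit rate) = z(0.853) = 1.0494
z(FA) = z(H) − d' = 1.0494 − 2.02 = -0.9706
false-alarm rate = Φ(-0.9706) = 0.1659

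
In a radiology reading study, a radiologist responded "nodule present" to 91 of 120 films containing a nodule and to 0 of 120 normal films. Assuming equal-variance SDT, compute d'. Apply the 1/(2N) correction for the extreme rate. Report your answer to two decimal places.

d' = 3.34

The false-alarm rate is 0/120 = 0, so apply the 1/(2N) correction: FA → 1/(2·120) = 0.00417.
z(H) = z(0.75833) = 0.701
z(FA) = z(0.00417) = -2.638
d' = 0.701 − (-2.638) = 3.339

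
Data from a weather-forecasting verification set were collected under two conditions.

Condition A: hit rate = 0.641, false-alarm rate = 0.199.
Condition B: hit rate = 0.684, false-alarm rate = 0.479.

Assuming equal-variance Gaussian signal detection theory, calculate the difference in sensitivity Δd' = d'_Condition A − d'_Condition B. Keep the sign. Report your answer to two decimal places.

Δd' = 0.67

Condition A: z(0.641) = 0.361, z(0.199) = -0.845, d' = 1.206
Condition B: z(0.684) = 0.479, z(0.479) = -0.053, d' = 0.532
Δd' = d'_Condition A − d'_Condition B = 1.206 − 0.532 = 0.674
Condition A has the higher sensitivity.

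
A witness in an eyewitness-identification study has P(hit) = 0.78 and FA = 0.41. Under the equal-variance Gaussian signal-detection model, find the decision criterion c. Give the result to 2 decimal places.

c = -0.27

z(H) = z(0.78) = 0.772
z(FA) = z(0.41) = -0.228
c = −½·[z(H) + z(FA)] = −0.5 × (0.772 + (-0.228)) = -0.272
c < 0: the witness has a liberal response bias.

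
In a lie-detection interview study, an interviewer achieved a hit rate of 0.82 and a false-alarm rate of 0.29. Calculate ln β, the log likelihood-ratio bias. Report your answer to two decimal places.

z(H) = 0.915
z(FA) = -0.553
ln β = −½·[z(H)² − z(FA)²] = −0.5 × (0.837 − 0.306) = -0.2655

ln β = -0.27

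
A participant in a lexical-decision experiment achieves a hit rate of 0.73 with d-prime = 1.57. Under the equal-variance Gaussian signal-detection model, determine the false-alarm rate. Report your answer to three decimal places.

z(hit rate) = z(0.73) = 0.6128
z(FA) = z(H) − d' = 0.6128 − 1.57 = -0.9572
false-alarm rate = Φ(-0.9572) = 0.1692

false-alarm rate = 0.169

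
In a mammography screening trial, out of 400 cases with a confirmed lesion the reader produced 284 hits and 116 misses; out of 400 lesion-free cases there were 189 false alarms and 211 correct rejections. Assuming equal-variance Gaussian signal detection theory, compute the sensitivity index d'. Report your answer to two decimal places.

H = 284/400 = 0.7100
FA = 189/400 = 0.4725
Φ⁻¹(H) = 0.553
Φ⁻¹(FA) = -0.069
d' = z(H) − z(FA) = 0.553 − (-0.069) = 0.622

d' = 0.62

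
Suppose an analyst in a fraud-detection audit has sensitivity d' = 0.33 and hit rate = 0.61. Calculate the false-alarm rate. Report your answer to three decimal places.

false-alarm rate = 0.480

z(hit rate) = z(0.61) = 0.2793
z(FA) = z(H) − d' = 0.2793 − 0.33 = -0.0507
false-alarm rate = Φ(-0.0507) = 0.4798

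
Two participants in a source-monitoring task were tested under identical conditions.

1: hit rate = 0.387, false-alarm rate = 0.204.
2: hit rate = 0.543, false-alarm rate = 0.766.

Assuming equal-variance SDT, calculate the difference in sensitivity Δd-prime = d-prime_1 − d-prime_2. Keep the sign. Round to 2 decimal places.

Δd-prime = 1.16

1: z(0.387) = -0.287, z(0.204) = -0.827, d' = 0.540
2: z(0.543) = 0.108, z(0.766) = 0.726, d' = -0.618
Δd' = d'_1 − d'_2 = 0.540 − (-0.618) = 1.158
1 has the higher sensitivity.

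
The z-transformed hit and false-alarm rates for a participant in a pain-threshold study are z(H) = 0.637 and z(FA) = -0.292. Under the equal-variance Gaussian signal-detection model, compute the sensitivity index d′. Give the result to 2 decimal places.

d' = z(H) − z(FA) = 0.637 − (-0.292) = 0.929

d′ = 0.93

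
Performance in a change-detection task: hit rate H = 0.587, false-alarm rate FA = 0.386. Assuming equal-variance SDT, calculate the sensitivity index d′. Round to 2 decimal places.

z(0.587) = 0.2198, z(0.386) = -0.2898
d' = z(H) − z(FA) = 0.2198 − (-0.2898) = 0.5096

d′ = 0.51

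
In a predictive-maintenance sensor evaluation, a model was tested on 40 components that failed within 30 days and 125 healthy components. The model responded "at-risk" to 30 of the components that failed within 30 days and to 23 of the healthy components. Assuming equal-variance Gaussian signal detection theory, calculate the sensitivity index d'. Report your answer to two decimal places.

H = 30/40 = 0.7500
FA = 23/125 = 0.1840
Φ⁻¹(H) = Φ⁻¹(0.7500) = 0.6745
Φ⁻¹(FA) = Φ⁻¹(0.1840) = -0.9002
d' = z(H) − z(FA) = 0.6745 − (-0.9002) = 1.5747

d' = 1.57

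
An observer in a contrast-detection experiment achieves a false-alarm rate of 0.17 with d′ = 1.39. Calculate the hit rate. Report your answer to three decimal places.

hit rate = 0.669

z(false-alarm rate) = z(0.17) = -0.9542
z(H) = z(FA) + d' = -0.9542 + 1.39 = 0.4358
hit rate = Φ(0.4358) = 0.6685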